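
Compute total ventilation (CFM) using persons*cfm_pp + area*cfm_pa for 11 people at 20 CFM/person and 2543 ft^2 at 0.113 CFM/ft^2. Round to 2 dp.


Total = 11*20 + 2543*0.113 = 507.36 CFM

507.36 CFM


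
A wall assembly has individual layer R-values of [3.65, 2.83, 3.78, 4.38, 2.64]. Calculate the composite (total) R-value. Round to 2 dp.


R_total = 3.65 + 2.83 + 3.78 + 4.38 + 2.64 = 17.28

17.28


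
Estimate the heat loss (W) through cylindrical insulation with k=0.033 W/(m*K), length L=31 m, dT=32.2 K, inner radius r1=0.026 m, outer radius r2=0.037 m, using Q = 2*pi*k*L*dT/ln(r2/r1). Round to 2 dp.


Q = 2*pi*0.033*31*32.2/ln(0.037/0.026) = 586.62 W

586.62 W


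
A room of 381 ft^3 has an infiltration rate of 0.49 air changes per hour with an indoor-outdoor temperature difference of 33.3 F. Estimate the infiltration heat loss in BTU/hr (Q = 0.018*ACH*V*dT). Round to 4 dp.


Q = 0.018 * 0.49 * 381 * 33.3 = 111.9020 BTU/hr

111.9020 BTU/hr


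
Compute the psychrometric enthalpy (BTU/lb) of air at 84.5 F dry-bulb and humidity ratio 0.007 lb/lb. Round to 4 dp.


h = 0.24*84.5 + 0.007*(1061+0.444*84.5) = 27.9696 BTU/lb

27.9696 BTU/lb


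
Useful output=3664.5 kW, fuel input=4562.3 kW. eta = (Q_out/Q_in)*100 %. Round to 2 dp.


eta = (3664.5/4562.3)*100 = 80.32 %

80.32 %


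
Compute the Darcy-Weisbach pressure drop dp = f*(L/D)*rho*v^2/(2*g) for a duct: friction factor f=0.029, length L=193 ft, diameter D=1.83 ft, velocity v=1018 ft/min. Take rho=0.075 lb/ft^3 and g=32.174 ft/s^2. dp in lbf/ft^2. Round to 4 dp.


v_fps = 1018/60 = 16.9667 ft/s
dp = 0.029*(193/1.83)*0.075*16.9667^2/(2*32.174) = 1.0262 lbf/ft^2

1.0262 lbf/ft^2


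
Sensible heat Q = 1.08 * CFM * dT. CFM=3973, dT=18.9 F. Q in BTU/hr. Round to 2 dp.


Q = 1.08 * 3973 * 18.9 = 81096.88 BTU/hr

81096.88 BTU/hr


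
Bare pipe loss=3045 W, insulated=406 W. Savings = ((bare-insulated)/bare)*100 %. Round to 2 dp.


Savings = ((3045-406)/3045)*100 = 86.67 %

86.67 %


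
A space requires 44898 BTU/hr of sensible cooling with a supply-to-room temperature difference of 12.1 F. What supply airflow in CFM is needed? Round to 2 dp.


CFM = 44898 / (1.08 * 12.1) = 3435.72

3435.72 CFM


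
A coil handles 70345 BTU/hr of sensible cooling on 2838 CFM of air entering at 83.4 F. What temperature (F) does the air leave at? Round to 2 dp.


dT = 70345/(1.08*2838) = 22.9508
T_leave = 83.4 - 22.9508 = 60.45 F

60.45 F


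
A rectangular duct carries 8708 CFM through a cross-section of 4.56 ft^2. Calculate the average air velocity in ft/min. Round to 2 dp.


V = 8708 / 4.56 = 1909.65 ft/min

1909.65 ft/min


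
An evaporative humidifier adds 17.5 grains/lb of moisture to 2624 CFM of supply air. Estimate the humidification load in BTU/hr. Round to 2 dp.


Q = 0.68 * 2624 * 17.5 = 31225.60 BTU/hr

31225.60 BTU/hr


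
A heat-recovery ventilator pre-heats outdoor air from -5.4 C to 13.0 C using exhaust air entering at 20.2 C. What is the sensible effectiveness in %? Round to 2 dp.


eff = (13.0-(-5.4))/(20.2-(-5.4))*100 = 71.88 %

71.88 %


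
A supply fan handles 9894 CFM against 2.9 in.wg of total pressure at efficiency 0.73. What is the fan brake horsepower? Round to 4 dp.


BHP = 9894 * 2.9 / (6356 * 0.73) = 6.1839 hp

6.1839 hp


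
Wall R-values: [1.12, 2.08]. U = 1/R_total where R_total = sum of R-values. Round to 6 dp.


R_total = 1.12 + 2.08 = 3.20
U = 1/3.20 = 0.312500

0.312500


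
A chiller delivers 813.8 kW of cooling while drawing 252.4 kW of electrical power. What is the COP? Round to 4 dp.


COP = 813.8 / 252.4 = 3.2242

3.2242


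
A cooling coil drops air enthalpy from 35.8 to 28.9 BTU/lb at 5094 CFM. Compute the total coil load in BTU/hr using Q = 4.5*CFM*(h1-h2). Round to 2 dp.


Q = 4.5 * 5094 * (35.8 - 28.9) = 158168.70 BTU/hr

158168.70 BTU/hr


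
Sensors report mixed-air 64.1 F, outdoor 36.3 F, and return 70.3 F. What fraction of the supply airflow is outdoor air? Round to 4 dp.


frac = (64.1 - 70.3) / (36.3 - 70.3) = 0.1824

0.1824


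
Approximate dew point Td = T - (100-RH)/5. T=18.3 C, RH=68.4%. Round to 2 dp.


Td = 18.3 - (100-68.4)/5 = 11.98 C

11.98 C


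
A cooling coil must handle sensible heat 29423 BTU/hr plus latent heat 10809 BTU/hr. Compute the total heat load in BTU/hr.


Qt = 29423 + 10809 = 40232 BTU/hr

40232 BTU/hr


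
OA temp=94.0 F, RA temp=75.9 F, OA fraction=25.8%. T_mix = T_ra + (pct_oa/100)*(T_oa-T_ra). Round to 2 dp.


T_mix = 75.9 + (25.8/100)*(94.0-75.9) = 80.57 F

80.57 F


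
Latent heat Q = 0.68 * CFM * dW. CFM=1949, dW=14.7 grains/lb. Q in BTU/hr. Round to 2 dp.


Q = 0.68 * 1949 * 14.7 = 19482.20 BTU/hr

19482.20 BTU/hr


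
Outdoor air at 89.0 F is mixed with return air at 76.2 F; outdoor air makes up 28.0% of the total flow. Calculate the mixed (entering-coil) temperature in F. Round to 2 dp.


T_mix = 76.2 + (28.0/100)*(89.0-76.2) = 79.78 F

79.78 F


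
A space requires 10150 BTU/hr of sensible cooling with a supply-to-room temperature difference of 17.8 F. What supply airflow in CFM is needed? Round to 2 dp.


CFM = 10150 / (1.08 * 17.8) = 527.99

527.99 CFM


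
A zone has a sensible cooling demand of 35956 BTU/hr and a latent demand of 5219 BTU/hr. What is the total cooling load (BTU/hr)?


Qt = 35956 + 5219 = 41175 BTU/hr

41175 BTU/hr


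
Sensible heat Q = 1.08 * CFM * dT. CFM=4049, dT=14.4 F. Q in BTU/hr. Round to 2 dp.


Q = 1.08 * 4049 * 14.4 = 62970.05 BTU/hr

62970.05 BTU/hr


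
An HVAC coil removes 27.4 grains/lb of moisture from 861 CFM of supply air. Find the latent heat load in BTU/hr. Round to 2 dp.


Q = 0.68 * 861 * 27.4 = 16042.15 BTU/hr

16042.15 BTU/hr


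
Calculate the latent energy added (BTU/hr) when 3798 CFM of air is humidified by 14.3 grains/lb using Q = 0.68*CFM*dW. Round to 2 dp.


Q = 0.68 * 3798 * 14.3 = 36931.75 BTU/hr

36931.75 BTU/hr


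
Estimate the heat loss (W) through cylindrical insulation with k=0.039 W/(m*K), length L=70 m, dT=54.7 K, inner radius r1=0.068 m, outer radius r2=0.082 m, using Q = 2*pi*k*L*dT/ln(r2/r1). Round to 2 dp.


Q = 2*pi*0.039*70*54.7/ln(0.082/0.068) = 5011.84 W

5011.84 W


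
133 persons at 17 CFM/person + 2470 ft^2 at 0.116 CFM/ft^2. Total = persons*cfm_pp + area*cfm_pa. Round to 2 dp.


Total = 133*17 + 2470*0.116 = 2547.52 CFM

2547.52 CFM


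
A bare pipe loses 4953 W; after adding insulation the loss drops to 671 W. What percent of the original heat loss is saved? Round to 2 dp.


Savings = ((4953-671)/4953)*100 = 86.45 %

86.45 %


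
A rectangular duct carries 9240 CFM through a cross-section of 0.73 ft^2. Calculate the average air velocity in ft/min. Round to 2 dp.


V = 9240 / 0.73 = 12657.53 ft/min

12657.53 ft/min


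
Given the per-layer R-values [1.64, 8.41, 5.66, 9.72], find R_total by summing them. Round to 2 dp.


R_total = 1.64 + 8.41 + 5.66 + 9.72 = 25.43

25.43


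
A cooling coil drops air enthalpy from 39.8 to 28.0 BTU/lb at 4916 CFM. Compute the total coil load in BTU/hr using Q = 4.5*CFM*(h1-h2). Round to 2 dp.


Q = 4.5 * 4916 * (39.8 - 28.0) = 261039.60 BTU/hr

261039.60 BTU/hr


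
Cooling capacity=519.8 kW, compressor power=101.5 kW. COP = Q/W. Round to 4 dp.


COP = 519.8 / 101.5 = 5.1212

5.1212


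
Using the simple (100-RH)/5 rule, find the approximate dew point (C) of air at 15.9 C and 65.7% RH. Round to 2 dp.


Td = 15.9 - (100-65.7)/5 = 9.04 C

9.04 C


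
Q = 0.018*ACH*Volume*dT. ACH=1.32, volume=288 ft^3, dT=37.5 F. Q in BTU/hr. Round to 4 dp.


Q = 0.018 * 1.32 * 288 * 37.5 = 256.6080 BTU/hr

256.6080 BTU/hr


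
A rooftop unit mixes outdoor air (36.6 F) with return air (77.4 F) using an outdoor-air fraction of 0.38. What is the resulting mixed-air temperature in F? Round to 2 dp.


T_mix = 0.38*36.6 + 0.62*77.4 = 61.90 F

61.90 F


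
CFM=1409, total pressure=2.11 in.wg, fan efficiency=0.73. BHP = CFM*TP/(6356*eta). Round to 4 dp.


BHP = 1409 * 2.11 / (6356 * 0.73) = 0.6407 hp

0.6407 hp


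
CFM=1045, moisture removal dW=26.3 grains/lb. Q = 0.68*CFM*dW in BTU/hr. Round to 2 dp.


Q = 0.68 * 1045 * 26.3 = 18688.78 BTU/hr

18688.78 BTU/hr


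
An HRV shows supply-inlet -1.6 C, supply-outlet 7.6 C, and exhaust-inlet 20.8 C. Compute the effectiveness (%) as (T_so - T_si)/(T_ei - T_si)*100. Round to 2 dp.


eff = (7.6-(-1.6))/(20.8-(-1.6))*100 = 41.07 %

41.07 %


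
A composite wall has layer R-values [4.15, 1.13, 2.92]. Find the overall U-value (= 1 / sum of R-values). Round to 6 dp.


R_total = 4.15 + 1.13 + 2.92 = 8.20
U = 1/8.20 = 0.121951

0.121951


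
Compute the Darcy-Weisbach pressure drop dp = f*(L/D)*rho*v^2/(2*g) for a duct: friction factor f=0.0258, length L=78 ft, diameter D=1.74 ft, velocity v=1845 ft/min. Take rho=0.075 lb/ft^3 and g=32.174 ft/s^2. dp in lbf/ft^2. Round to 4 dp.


v_fps = 1845/60 = 30.75 ft/s
dp = 0.0258*(78/1.74)*0.075*30.75^2/(2*32.174) = 1.2746 lbf/ft^2

1.2746 lbf/ft^2


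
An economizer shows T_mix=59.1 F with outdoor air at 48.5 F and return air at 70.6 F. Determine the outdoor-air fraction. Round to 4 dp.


frac = (59.1 - 70.6) / (48.5 - 70.6) = 0.5204

0.5204


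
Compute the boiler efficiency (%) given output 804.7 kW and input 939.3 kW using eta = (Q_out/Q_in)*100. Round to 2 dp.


eta = (804.7/939.3)*100 = 85.67 %

85.67 %


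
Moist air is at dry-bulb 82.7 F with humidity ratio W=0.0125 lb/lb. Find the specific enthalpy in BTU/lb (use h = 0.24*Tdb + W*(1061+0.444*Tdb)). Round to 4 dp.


h = 0.24*82.7 + 0.0125*(1061+0.444*82.7) = 33.5695 BTU/lb

33.5695 BTU/lb


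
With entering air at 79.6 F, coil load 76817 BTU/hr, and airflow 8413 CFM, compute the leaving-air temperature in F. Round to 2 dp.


dT = 76817/(1.08*8413) = 8.4544
T_leave = 79.6 - 8.4544 = 71.15 F

71.15 F


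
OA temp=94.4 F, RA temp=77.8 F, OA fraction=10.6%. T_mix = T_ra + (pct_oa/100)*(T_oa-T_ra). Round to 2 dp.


T_mix = 77.8 + (10.6/100)*(94.4-77.8) = 79.56 F

79.56 F


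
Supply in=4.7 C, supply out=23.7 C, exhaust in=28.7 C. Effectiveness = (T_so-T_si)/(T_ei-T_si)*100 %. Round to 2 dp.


eff = (23.7-4.7)/(28.7-4.7)*100 = 79.17 %

79.17 %


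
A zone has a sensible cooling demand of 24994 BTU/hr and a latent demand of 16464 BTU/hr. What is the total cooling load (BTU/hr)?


Qt = 24994 + 16464 = 41458 BTU/hr

41458 BTU/hr


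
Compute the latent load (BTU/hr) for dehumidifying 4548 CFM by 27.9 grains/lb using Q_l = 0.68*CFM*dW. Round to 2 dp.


Q = 0.68 * 4548 * 27.9 = 86284.66 BTU/hr

86284.66 BTU/hr


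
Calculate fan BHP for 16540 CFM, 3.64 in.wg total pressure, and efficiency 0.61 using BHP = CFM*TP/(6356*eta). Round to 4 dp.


BHP = 16540 * 3.64 / (6356 * 0.61) = 15.5283 hp

15.5283 hp


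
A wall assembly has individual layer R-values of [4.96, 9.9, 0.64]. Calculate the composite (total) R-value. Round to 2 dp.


R_total = 4.96 + 9.9 + 0.64 = 15.50

15.50


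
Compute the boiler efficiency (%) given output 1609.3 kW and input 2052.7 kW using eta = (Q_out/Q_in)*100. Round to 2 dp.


eta = (1609.3/2052.7)*100 = 78.40 %

78.40 %


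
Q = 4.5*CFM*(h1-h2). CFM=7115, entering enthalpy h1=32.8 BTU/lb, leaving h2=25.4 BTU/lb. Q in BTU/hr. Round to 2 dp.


Q = 4.5 * 7115 * (32.8 - 25.4) = 236929.50 BTU/hr

236929.50 BTU/hr


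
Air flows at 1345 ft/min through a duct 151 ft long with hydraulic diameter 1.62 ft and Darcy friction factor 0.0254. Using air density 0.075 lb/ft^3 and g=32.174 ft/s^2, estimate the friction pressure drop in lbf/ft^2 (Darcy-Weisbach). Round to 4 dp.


v_fps = 1345/60 = 22.4167 ft/s
dp = 0.0254*(151/1.62)*0.075*22.4167^2/(2*32.174) = 1.3866 lbf/ft^2

1.3866 lbf/ft^2


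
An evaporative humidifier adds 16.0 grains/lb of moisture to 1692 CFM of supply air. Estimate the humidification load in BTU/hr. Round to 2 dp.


Q = 0.68 * 1692 * 16.0 = 18408.96 BTU/hr

18408.96 BTU/hr


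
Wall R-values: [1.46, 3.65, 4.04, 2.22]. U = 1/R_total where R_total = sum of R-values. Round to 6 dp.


R_total = 1.46 + 3.65 + 4.04 + 2.22 = 11.37
U = 1/11.37 = 0.087951

0.087951


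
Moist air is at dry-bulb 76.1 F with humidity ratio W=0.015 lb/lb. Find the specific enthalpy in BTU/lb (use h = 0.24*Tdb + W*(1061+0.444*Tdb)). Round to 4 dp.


h = 0.24*76.1 + 0.015*(1061+0.444*76.1) = 34.6858 BTU/lb

34.6858 BTU/lb


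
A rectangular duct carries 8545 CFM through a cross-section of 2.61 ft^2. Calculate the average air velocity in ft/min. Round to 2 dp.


V = 8545 / 2.61 = 3273.95 ft/min

3273.95 ft/min


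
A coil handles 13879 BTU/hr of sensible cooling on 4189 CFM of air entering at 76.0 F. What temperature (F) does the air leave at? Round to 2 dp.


dT = 13879/(1.08*4189) = 3.0678
T_leave = 76.0 - 3.0678 = 72.93 F

72.93 F


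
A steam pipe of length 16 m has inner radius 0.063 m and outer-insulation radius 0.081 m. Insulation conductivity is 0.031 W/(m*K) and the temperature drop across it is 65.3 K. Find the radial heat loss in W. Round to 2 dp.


Q = 2*pi*0.031*16*65.3/ln(0.081/0.063) = 809.76 W

809.76 W


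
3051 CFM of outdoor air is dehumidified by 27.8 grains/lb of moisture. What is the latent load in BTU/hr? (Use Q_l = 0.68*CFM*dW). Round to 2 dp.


Q = 0.68 * 3051 * 27.8 = 57676.10 BTU/hr

57676.10 BTU/hr


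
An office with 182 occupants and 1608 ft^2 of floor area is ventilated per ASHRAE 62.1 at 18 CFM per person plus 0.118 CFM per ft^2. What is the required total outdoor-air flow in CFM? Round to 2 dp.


Total = 182*18 + 1608*0.118 = 3465.74 CFM

3465.74 CFM


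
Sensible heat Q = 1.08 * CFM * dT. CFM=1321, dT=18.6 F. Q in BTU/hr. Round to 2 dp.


Q = 1.08 * 1321 * 18.6 = 26536.25 BTU/hr

26536.25 BTU/hr


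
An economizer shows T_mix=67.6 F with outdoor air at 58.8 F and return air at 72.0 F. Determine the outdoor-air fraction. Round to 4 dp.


frac = (67.6 - 72.0) / (58.8 - 72.0) = 0.3333

0.3333


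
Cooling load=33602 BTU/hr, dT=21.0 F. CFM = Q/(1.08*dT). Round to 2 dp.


CFM = 33602 / (1.08 * 21.0) = 1481.57

1481.57 CFM


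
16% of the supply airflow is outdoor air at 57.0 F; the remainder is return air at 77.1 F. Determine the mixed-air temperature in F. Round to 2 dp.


T_mix = 0.16*57.0 + 0.84*77.1 = 73.88 F

73.88 F


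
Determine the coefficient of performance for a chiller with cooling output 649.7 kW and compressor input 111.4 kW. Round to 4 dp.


COP = 649.7 / 111.4 = 5.8321

5.8321


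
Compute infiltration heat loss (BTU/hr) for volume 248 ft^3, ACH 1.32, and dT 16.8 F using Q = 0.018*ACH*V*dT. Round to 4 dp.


Q = 0.018 * 1.32 * 248 * 16.8 = 98.9937 BTU/hr

98.9937 BTU/hr


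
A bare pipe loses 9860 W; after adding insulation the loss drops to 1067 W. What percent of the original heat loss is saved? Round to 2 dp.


Savings = ((9860-1067)/9860)*100 = 89.18 %

89.18 %


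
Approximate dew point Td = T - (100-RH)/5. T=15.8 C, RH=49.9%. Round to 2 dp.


Td = 15.8 - (100-49.9)/5 = 5.78 C

5.78 C


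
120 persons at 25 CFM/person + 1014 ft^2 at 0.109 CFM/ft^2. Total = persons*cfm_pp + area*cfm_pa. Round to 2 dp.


Total = 120*25 + 1014*0.109 = 3110.53 CFM

3110.53 CFM


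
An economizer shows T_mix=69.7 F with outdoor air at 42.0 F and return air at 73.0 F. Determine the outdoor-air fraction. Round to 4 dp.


frac = (69.7 - 73.0) / (42.0 - 73.0) = 0.1065

0.1065


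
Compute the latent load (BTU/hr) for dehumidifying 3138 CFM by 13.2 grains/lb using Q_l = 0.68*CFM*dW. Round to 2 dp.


Q = 0.68 * 3138 * 13.2 = 28166.69 BTU/hr

28166.69 BTU/hr


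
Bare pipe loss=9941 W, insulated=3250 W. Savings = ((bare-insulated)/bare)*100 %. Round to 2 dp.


Savings = ((9941-3250)/9941)*100 = 67.31 %

67.31 %


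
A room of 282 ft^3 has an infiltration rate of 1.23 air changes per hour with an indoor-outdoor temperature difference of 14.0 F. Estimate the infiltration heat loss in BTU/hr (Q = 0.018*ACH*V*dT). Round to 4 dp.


Q = 0.018 * 1.23 * 282 * 14.0 = 87.4087 BTU/hr

87.4087 BTU/hr


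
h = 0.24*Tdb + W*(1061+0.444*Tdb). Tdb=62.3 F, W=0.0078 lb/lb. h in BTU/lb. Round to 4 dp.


h = 0.24*62.3 + 0.0078*(1061+0.444*62.3) = 23.4436 BTU/lb

23.4436 BTU/lb


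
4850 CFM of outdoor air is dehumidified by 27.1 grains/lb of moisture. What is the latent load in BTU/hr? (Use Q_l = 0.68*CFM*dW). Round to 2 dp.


Q = 0.68 * 4850 * 27.1 = 89375.80 BTU/hr

89375.80 BTU/hr


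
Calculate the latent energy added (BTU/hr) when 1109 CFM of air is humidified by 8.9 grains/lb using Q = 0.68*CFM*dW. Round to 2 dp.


Q = 0.68 * 1109 * 8.9 = 6711.67 BTU/hr

6711.67 BTU/hr


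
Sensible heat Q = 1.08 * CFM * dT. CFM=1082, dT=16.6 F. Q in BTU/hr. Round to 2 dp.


Q = 1.08 * 1082 * 16.6 = 19398.10 BTU/hr

19398.10 BTU/hr


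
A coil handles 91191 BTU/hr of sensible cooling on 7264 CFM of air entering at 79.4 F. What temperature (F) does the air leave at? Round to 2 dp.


dT = 91191/(1.08*7264) = 11.6239
T_leave = 79.4 - 11.6239 = 67.78 F

67.78 F


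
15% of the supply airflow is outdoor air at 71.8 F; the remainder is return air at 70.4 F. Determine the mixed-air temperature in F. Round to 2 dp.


T_mix = 0.15*71.8 + 0.85*70.4 = 70.61 F

70.61 F


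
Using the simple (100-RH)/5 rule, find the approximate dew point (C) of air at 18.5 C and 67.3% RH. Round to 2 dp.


Td = 18.5 - (100-67.3)/5 = 11.96 C

11.96 C


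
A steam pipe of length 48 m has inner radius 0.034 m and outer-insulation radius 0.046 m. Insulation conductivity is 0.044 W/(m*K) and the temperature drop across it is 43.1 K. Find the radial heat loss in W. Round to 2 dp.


Q = 2*pi*0.044*48*43.1/ln(0.046/0.034) = 1892.08 W

1892.08 W


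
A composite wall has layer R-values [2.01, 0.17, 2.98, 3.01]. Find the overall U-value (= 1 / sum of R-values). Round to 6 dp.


R_total = 2.01 + 0.17 + 2.98 + 3.01 = 8.17
U = 1/8.17 = 0.122399

0.122399


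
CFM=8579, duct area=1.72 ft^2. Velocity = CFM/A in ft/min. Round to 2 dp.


V = 8579 / 1.72 = 4987.79 ft/min

4987.79 ft/min


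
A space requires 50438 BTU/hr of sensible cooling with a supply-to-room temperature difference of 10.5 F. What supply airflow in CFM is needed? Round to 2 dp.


CFM = 50438 / (1.08 * 10.5) = 4447.80

4447.80 CFM


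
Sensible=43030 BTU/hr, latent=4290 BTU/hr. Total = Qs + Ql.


Qt = 43030 + 4290 = 47320 BTU/hr

47320 BTU/hr


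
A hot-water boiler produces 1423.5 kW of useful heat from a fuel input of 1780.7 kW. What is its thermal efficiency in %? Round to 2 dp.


eta = (1423.5/1780.7)*100 = 79.94 %

79.94 %


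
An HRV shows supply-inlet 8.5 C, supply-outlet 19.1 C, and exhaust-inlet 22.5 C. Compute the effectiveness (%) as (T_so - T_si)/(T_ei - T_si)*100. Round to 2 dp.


eff = (19.1-8.5)/(22.5-8.5)*100 = 75.71 %

75.71 %


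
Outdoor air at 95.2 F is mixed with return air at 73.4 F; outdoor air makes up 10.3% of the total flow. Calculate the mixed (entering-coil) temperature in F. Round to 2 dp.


T_mix = 73.4 + (10.3/100)*(95.2-73.4) = 75.65 F

75.65 F


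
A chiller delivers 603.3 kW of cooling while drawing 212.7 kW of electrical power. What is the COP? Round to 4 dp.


COP = 603.3 / 212.7 = 2.8364

2.8364


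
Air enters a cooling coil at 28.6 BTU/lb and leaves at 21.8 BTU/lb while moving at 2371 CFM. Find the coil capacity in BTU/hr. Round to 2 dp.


Q = 4.5 * 2371 * (28.6 - 21.8) = 72552.60 BTU/hr

72552.60 BTU/hr


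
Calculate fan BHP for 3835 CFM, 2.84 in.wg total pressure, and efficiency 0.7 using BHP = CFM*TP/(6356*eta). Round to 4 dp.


BHP = 3835 * 2.84 / (6356 * 0.7) = 2.4479 hp

2.4479 hp


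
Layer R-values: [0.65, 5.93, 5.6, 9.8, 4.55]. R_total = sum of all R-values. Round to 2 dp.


R_total = 0.65 + 5.93 + 5.6 + 9.8 + 4.55 = 26.53

26.53


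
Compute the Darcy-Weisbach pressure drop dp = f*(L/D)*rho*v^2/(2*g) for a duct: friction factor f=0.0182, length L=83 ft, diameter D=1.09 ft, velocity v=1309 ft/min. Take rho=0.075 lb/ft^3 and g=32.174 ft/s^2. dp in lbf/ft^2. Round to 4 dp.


v_fps = 1309/60 = 21.8167 ft/s
dp = 0.0182*(83/1.09)*0.075*21.8167^2/(2*32.174) = 0.7688 lbf/ft^2

0.7688 lbf/ft^2


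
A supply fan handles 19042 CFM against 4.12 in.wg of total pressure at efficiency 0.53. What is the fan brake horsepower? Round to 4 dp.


BHP = 19042 * 4.12 / (6356 * 0.53) = 23.2890 hp

23.2890 hp


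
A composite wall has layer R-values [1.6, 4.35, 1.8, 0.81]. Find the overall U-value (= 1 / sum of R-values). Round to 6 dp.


R_total = 1.6 + 4.35 + 1.8 + 0.81 = 8.56
U = 1/8.56 = 0.116822

0.116822


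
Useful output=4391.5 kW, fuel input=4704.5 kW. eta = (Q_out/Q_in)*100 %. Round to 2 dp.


eta = (4391.5/4704.5)*100 = 93.35 %

93.35 %


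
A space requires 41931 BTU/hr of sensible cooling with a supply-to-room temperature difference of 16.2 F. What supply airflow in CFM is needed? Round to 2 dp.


CFM = 41931 / (1.08 * 16.2) = 2396.60

2396.60 CFM


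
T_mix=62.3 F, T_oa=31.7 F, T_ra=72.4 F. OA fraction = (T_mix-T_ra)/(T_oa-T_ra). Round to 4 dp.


frac = (62.3 - 72.4) / (31.7 - 72.4) = 0.2482

0.2482


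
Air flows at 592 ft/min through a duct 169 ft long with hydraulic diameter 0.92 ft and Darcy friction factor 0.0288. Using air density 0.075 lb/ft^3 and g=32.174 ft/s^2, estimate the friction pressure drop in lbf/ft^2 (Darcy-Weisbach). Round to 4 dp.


v_fps = 592/60 = 9.8667 ft/s
dp = 0.0288*(169/0.92)*0.075*9.8667^2/(2*32.174) = 0.6003 lbf/ft^2

0.6003 lbf/ft^2


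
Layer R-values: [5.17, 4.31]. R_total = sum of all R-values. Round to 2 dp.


R_total = 5.17 + 4.31 = 9.48

9.48


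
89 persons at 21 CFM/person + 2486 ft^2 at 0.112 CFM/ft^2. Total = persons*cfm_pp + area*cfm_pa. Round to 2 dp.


Total = 89*21 + 2486*0.112 = 2147.43 CFM

2147.43 CFM


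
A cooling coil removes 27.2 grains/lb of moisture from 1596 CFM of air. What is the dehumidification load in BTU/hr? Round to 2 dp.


Q = 0.68 * 1596 * 27.2 = 29519.62 BTU/hr

29519.62 BTU/hr


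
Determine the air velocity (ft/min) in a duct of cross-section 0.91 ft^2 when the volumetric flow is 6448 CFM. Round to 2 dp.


V = 6448 / 0.91 = 7085.71 ft/min

7085.71 ft/min


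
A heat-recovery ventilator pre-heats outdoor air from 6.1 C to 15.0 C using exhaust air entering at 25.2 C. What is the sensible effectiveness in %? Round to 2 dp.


eff = (15.0-6.1)/(25.2-6.1)*100 = 46.60 %

46.60 %


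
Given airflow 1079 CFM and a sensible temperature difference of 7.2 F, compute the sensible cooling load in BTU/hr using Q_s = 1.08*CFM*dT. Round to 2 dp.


Q = 1.08 * 1079 * 7.2 = 8390.30 BTU/hr

8390.30 BTU/hr


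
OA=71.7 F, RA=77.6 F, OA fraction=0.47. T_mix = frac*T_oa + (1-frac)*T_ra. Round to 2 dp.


T_mix = 0.47*71.7 + 0.53*77.6 = 74.83 F

74.83 F


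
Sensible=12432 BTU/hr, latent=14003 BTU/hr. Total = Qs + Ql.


Qt = 12432 + 14003 = 26435 BTU/hr

26435 BTU/hr


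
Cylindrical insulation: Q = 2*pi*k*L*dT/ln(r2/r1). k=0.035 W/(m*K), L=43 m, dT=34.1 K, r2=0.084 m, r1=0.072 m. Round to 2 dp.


Q = 2*pi*0.035*43*34.1/ln(0.084/0.072) = 2091.82 W

2091.82 W


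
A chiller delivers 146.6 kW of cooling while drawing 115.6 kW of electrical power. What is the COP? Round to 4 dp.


COP = 146.6 / 115.6 = 1.2682

1.2682


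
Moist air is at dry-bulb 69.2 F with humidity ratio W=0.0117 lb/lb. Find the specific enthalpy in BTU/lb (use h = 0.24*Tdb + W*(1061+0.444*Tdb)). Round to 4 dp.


h = 0.24*69.2 + 0.0117*(1061+0.444*69.2) = 29.3812 BTU/lb

29.3812 BTU/lb


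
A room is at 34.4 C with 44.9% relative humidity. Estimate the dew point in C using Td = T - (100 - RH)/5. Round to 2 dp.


Td = 34.4 - (100-44.9)/5 = 23.38 C

23.38 C


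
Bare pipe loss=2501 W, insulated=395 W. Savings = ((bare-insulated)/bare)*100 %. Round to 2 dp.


Savings = ((2501-395)/2501)*100 = 84.21 %

84.21 %


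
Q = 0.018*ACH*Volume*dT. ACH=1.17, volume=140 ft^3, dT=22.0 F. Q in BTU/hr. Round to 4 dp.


Q = 0.018 * 1.17 * 140 * 22.0 = 64.8648 BTU/hr

64.8648 BTU/hr


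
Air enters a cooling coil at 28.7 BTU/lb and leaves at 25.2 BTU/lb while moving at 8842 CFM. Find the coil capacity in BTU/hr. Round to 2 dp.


Q = 4.5 * 8842 * (28.7 - 25.2) = 139261.50 BTU/hr

139261.50 BTU/hr


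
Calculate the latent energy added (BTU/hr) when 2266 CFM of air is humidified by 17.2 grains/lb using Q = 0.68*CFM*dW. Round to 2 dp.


Q = 0.68 * 2266 * 17.2 = 26503.14 BTU/hr

26503.14 BTU/hr


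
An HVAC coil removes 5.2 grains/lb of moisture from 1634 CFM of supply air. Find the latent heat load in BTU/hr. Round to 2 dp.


Q = 0.68 * 1634 * 5.2 = 5777.82 BTU/hr

5777.82 BTU/hr


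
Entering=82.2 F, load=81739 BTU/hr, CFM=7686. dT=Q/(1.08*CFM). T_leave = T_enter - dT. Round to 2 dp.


dT = 81739/(1.08*7686) = 9.8470
T_leave = 82.2 - 9.8470 = 72.35 F

72.35 F


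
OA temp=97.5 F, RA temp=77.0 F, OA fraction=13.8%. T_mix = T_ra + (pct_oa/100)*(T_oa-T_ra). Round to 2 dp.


T_mix = 77.0 + (13.8/100)*(97.5-77.0) = 79.83 F

79.83 F


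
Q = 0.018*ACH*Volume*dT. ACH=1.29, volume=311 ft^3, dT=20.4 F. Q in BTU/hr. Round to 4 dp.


Q = 0.018 * 1.29 * 311 * 20.4 = 147.3170 BTU/hr

147.3170 BTU/hr


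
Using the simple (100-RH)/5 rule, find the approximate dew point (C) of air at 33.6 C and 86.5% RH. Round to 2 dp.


Td = 33.6 - (100-86.5)/5 = 30.90 C

30.90 C


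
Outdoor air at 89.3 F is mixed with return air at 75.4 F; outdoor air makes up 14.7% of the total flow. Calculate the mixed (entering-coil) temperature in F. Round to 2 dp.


T_mix = 75.4 + (14.7/100)*(89.3-75.4) = 77.44 F

77.44 F


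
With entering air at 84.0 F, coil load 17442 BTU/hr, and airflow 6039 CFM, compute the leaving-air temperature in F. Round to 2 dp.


dT = 17442/(1.08*6039) = 2.6743
T_leave = 84.0 - 2.6743 = 81.33 F

81.33 F


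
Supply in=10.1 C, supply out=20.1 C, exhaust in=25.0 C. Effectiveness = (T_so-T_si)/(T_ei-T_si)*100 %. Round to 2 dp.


eff = (20.1-10.1)/(25.0-10.1)*100 = 67.11 %

67.11 %


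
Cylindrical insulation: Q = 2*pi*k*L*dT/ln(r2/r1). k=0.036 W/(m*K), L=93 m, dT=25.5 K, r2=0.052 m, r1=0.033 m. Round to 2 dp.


Q = 2*pi*0.036*93*25.5/ln(0.052/0.033) = 1179.63 W

1179.63 W


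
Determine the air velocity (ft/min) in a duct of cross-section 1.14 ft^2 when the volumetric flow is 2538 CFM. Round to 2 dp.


V = 2538 / 1.14 = 2226.32 ft/min

2226.32 ft/min


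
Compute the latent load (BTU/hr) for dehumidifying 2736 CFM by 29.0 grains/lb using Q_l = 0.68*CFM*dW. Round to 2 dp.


Q = 0.68 * 2736 * 29.0 = 53953.92 BTU/hr

53953.92 BTU/hr


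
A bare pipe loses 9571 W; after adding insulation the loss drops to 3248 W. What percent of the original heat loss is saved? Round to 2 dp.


Savings = ((9571-3248)/9571)*100 = 66.06 %

66.06 %


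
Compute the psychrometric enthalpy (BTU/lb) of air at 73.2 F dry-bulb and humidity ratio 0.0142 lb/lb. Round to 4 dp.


h = 0.24*73.2 + 0.0142*(1061+0.444*73.2) = 33.0957 BTU/lb

33.0957 BTU/lb


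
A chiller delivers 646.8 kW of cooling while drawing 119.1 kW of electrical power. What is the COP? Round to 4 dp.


COP = 646.8 / 119.1 = 5.4307

5.4307


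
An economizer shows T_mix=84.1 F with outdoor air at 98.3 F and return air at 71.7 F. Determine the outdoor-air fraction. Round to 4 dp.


frac = (84.1 - 71.7) / (98.3 - 71.7) = 0.4662

0.4662


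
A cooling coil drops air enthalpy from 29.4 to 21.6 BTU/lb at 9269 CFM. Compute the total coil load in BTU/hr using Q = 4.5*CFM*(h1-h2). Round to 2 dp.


Q = 4.5 * 9269 * (29.4 - 21.6) = 325341.90 BTU/hr

325341.90 BTU/hr


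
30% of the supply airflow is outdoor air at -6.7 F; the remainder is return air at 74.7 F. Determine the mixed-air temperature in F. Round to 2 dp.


T_mix = 0.3*(-6.7) + 0.7*74.7 = 50.28 F

50.28 F


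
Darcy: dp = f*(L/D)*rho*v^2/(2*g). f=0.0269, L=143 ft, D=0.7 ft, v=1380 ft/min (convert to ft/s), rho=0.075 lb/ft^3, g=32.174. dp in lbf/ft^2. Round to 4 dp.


v_fps = 1380/60 = 23.0 ft/s
dp = 0.0269*(143/0.7)*0.075*23.0^2/(2*32.174) = 3.3882 lbf/ft^2

3.3882 lbf/ft^2


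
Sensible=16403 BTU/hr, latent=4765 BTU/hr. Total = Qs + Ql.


Qt = 16403 + 4765 = 21168 BTU/hr

21168 BTU/hr


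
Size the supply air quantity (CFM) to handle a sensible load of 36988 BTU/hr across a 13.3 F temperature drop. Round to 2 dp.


CFM = 36988 / (1.08 * 13.3) = 2575.05

2575.05 CFM


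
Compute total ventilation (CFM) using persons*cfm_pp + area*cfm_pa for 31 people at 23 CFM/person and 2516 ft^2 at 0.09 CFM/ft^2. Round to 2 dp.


Total = 31*23 + 2516*0.09 = 939.44 CFM

939.44 CFM


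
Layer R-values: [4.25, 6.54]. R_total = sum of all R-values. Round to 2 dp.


R_total = 4.25 + 6.54 = 10.79

10.79


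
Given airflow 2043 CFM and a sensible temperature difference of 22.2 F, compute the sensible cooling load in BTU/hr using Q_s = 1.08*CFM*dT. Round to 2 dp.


Q = 1.08 * 2043 * 22.2 = 48982.97 BTU/hr

48982.97 BTU/hr


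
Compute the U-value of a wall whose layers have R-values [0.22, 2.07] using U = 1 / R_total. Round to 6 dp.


R_total = 0.22 + 2.07 = 2.29
U = 1/2.29 = 0.436681

0.436681


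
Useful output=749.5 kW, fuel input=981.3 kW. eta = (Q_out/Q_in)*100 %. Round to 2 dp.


eta = (749.5/981.3)*100 = 76.38 %

76.38 %


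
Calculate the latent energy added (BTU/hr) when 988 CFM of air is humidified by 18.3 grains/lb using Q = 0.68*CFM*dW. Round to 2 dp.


Q = 0.68 * 988 * 18.3 = 12294.67 BTU/hr

12294.67 BTU/hr


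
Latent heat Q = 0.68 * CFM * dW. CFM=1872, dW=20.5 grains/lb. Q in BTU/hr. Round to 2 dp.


Q = 0.68 * 1872 * 20.5 = 26095.68 BTU/hr

26095.68 BTU/hr


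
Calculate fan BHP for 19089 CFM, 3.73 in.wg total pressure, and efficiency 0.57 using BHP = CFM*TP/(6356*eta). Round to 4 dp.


BHP = 19089 * 3.73 / (6356 * 0.57) = 19.6532 hp

19.6532 hp


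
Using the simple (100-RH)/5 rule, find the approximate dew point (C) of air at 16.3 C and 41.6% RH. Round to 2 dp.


Td = 16.3 - (100-41.6)/5 = 4.62 C

4.62 C


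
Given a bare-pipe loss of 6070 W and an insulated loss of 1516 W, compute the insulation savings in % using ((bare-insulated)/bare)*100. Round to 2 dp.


Savings = ((6070-1516)/6070)*100 = 75.02 %

75.02 %


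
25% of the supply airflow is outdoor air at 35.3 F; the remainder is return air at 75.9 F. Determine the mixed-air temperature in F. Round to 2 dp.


T_mix = 0.25*35.3 + 0.75*75.9 = 65.75 F

65.75 F


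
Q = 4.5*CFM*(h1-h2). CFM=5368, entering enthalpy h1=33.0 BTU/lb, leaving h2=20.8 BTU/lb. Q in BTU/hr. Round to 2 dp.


Q = 4.5 * 5368 * (33.0 - 20.8) = 294703.20 BTU/hr

294703.20 BTU/hr


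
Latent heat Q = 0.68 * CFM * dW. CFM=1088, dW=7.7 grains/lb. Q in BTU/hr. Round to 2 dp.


Q = 0.68 * 1088 * 7.7 = 5696.77 BTU/hr

5696.77 BTU/hr


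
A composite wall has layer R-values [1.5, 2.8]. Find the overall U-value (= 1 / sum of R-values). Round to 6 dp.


R_total = 1.5 + 2.8 = 4.30
U = 1/4.30 = 0.232558

0.232558


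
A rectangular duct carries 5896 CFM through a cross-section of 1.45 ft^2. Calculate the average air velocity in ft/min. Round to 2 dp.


V = 5896 / 1.45 = 4066.21 ft/min

4066.21 ft/min


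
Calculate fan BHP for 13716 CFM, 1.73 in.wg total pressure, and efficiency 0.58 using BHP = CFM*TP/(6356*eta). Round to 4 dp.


BHP = 13716 * 1.73 / (6356 * 0.58) = 6.4367 hp

6.4367 hp


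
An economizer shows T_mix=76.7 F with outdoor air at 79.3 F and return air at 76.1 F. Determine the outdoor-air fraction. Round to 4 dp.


frac = (76.7 - 76.1) / (79.3 - 76.1) = 0.1875

0.1875


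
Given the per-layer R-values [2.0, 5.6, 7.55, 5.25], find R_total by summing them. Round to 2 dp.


R_total = 2.0 + 5.6 + 7.55 + 5.25 = 20.40

20.40


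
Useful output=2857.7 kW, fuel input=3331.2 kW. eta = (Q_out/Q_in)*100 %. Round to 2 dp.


eta = (2857.7/3331.2)*100 = 85.79 %

85.79 %


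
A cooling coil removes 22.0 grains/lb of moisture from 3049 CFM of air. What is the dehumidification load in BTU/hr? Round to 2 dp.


Q = 0.68 * 3049 * 22.0 = 45613.04 BTU/hr

45613.04 BTU/hr


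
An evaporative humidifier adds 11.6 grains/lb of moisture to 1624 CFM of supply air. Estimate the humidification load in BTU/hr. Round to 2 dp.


Q = 0.68 * 1624 * 11.6 = 12810.11 BTU/hr

12810.11 BTU/hr


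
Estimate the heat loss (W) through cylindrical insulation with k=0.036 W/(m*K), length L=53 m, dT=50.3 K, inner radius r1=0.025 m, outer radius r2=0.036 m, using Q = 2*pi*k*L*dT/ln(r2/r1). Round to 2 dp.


Q = 2*pi*0.036*53*50.3/ln(0.036/0.025) = 1653.71 W

1653.71 W


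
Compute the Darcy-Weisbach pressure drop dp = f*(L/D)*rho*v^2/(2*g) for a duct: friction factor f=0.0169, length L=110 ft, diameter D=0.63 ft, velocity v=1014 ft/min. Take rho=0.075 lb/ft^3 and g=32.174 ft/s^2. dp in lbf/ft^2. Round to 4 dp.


v_fps = 1014/60 = 16.9 ft/s
dp = 0.0169*(110/0.63)*0.075*16.9^2/(2*32.174) = 0.9823 lbf/ft^2

0.9823 lbf/ft^2


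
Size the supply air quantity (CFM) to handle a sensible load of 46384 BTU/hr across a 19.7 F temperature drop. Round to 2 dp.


CFM = 46384 / (1.08 * 19.7) = 2180.11

2180.11 CFM


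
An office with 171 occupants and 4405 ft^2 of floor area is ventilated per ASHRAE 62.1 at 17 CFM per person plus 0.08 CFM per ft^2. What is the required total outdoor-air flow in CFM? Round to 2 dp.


Total = 171*17 + 4405*0.08 = 3259.40 CFM

3259.40 CFM


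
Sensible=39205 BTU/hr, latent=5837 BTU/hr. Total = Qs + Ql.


Qt = 39205 + 5837 = 45042 BTU/hr

45042 BTU/hr


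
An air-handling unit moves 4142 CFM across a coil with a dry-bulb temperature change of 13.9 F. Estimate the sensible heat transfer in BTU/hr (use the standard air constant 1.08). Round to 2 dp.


Q = 1.08 * 4142 * 13.9 = 62179.70 BTU/hr

62179.70 BTU/hr


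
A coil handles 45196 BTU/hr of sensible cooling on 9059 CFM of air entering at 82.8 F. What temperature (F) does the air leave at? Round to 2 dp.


dT = 45196/(1.08*9059) = 4.6195
T_leave = 82.8 - 4.6195 = 78.18 F

78.18 F


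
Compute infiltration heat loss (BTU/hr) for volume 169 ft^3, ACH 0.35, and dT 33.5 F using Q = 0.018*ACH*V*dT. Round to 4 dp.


Q = 0.018 * 0.35 * 169 * 33.5 = 35.6675 BTU/hr

35.6675 BTU/hr


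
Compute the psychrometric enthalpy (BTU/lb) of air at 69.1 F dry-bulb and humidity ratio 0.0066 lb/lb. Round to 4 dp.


h = 0.24*69.1 + 0.0066*(1061+0.444*69.1) = 23.7891 BTU/lb

23.7891 BTU/lb


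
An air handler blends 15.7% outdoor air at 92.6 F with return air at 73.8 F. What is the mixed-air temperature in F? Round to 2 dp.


T_mix = 73.8 + (15.7/100)*(92.6-73.8) = 76.75 F

76.75 F


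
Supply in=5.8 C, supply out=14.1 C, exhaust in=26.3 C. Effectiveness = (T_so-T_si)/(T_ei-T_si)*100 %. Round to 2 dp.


eff = (14.1-5.8)/(26.3-5.8)*100 = 40.49 %

40.49 %


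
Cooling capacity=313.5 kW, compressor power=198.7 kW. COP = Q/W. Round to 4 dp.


COP = 313.5 / 198.7 = 1.5778

1.5778


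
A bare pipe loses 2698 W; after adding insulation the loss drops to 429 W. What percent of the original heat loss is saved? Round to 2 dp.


Savings = ((2698-429)/2698)*100 = 84.10 %

84.10 %


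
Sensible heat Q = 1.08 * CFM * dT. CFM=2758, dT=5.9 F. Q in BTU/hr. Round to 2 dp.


Q = 1.08 * 2758 * 5.9 = 17573.98 BTU/hr

17573.98 BTU/hr


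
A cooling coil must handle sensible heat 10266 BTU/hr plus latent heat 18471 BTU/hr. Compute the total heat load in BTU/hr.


Qt = 10266 + 18471 = 28737 BTU/hr

28737 BTU/hr


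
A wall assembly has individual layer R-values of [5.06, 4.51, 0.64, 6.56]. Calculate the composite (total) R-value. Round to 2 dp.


R_total = 5.06 + 4.51 + 0.64 + 6.56 = 16.77

16.77


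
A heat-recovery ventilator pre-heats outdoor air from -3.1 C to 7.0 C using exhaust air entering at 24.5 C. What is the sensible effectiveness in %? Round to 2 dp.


eff = (7.0-(-3.1))/(24.5-(-3.1))*100 = 36.59 %

36.59 %


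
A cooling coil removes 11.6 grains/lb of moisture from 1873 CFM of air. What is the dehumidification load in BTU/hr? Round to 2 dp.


Q = 0.68 * 1873 * 11.6 = 14774.22 BTU/hr

14774.22 BTU/hr


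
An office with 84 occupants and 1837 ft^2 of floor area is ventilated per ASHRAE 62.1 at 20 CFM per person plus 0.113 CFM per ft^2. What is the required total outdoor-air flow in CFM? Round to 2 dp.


Total = 84*20 + 1837*0.113 = 1887.58 CFM

1887.58 CFM


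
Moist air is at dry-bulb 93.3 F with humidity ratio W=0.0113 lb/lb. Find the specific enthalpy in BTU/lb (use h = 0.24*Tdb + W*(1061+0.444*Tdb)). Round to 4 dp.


h = 0.24*93.3 + 0.0113*(1061+0.444*93.3) = 34.8494 BTU/lb

34.8494 BTU/lb


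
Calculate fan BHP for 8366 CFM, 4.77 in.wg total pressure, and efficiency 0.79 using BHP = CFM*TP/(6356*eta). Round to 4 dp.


BHP = 8366 * 4.77 / (6356 * 0.79) = 7.9474 hp

7.9474 hp


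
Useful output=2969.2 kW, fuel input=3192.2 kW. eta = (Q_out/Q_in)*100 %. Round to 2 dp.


eta = (2969.2/3192.2)*100 = 93.01 %

93.01 %


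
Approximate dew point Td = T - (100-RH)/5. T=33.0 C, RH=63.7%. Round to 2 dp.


Td = 33.0 - (100-63.7)/5 = 25.74 C

25.74 C


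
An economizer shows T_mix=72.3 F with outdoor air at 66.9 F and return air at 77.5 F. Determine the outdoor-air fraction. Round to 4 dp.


frac = (72.3 - 77.5) / (66.9 - 77.5) = 0.4906

0.4906


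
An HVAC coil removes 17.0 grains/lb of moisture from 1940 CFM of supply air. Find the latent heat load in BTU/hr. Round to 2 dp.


Q = 0.68 * 1940 * 17.0 = 22426.40 BTU/hr

22426.40 BTU/hr


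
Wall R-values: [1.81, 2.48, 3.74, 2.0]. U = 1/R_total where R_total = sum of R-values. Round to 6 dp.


R_total = 1.81 + 2.48 + 3.74 + 2.0 = 10.03
U = 1/10.03 = 0.099701

0.099701


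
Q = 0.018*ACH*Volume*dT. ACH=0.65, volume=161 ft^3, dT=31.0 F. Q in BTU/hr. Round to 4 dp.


Q = 0.018 * 0.65 * 161 * 31.0 = 58.3947 BTU/hr

58.3947 BTU/hr


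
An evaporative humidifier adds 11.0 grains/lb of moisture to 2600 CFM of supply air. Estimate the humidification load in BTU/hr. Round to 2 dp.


Q = 0.68 * 2600 * 11.0 = 19448.00 BTU/hr

19448.00 BTU/hr


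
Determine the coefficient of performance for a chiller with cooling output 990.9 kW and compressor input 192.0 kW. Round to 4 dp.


COP = 990.9 / 192.0 = 5.1609

5.1609


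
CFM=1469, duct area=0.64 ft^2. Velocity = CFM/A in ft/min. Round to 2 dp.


V = 1469 / 0.64 = 2295.31 ft/min

2295.31 ft/min


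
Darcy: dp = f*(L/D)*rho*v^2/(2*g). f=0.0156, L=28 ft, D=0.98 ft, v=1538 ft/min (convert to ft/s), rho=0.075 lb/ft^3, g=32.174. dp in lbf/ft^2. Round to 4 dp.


v_fps = 1538/60 = 25.6333 ft/s
dp = 0.0156*(28/0.98)*0.075*25.6333^2/(2*32.174) = 0.3413 lbf/ft^2

0.3413 lbf/ft^2


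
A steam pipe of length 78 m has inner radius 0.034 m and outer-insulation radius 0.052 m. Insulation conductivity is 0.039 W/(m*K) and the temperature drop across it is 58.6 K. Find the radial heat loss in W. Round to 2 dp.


Q = 2*pi*0.039*78*58.6/ln(0.052/0.034) = 2636.13 W

2636.13 W


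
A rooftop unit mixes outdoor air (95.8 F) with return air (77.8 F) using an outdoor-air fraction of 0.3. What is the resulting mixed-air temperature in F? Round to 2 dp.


T_mix = 0.3*95.8 + 0.7*77.8 = 83.20 F

83.20 F


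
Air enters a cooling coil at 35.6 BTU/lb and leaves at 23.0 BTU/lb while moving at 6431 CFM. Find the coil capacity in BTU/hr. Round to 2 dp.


Q = 4.5 * 6431 * (35.6 - 23.0) = 364637.70 BTU/hr

364637.70 BTU/hr


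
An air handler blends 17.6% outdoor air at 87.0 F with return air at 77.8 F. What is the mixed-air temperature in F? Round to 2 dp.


T_mix = 77.8 + (17.6/100)*(87.0-77.8) = 79.42 F

79.42 F
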